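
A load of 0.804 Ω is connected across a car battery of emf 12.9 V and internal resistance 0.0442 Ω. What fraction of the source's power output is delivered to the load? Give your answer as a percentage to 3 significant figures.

η = P_load/(P_load+P_int) = I²R/(I²R+I²r) = R/(R+r) — the I² cancels for series elements.
η = R / (R + r) = 0.804 / (0.804 + 0.0442) = 0.9479

94.8 %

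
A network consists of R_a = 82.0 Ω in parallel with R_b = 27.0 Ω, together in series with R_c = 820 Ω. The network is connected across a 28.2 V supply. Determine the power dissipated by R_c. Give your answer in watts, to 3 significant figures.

Collapse the R_a‖R_b pair into one equivalent R_p; then R_p and R_c form a series string.
R_p = (82.0×27.0)/(82.0+27.0) = 20.31 Ω
R_total = R_p + 820 = 20.31 + 820 = 840.3 Ω
I = V / R_total = 28.2 / 840.3 = 0.03356 A
All the supply current flows through R_c; use P = I²R_c.
P_R_c = (0.03356)² × 820 = 0.9235 W

0.923 W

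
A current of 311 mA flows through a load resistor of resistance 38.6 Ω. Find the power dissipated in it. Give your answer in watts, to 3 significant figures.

Current and resistance are given, so P = I²R is the direct form.
P = (0.3110 A)² × 38.6 Ω = 3.733 W

3.73 W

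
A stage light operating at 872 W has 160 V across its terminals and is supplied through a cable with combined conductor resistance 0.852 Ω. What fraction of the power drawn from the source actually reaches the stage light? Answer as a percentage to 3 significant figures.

97.2 %

I = P / V = 872 / 160 = 5.450 A through the cable.
P_line = I² R_line = (5.450)² × 0.852 = 25.31 W
P_source = P_load + P_line = 872.0 + 25.31 = 897.3 W
η = P_load / P_source = 872.0 / 897.3 = 0.9718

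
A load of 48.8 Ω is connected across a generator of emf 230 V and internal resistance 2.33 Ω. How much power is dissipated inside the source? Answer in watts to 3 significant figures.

The internal resistance carries the same current as the load; P_int = I²r.
I = ε / (r + R) = 230 / (2.33 + 48.8) = 4.498 A
P_int = I² r = (4.498)² × 2.33 = 47.15 W

47.1 W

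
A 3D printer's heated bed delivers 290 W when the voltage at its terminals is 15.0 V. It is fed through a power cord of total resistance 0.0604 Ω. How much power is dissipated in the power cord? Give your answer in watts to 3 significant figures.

22.6 W

The power cord is a series resistance carrying the load current; its dissipation is I²R_line.
I = P / V = 290 / 15.0 = 19.33 A through the power cord.
P_line = I² R_line = (19.33)² × 0.0604 = 22.58 W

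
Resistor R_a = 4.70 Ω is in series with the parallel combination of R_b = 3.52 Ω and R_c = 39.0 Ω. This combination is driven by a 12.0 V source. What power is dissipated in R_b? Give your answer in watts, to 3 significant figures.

Replace R_b and R_c with their parallel equivalent so the circuit becomes R_a in series with R_p.
R_p = (3.52×39.0)/(3.52+39.0) = 3.229 Ω
R_total = 4.70 + 3.229 = 7.929 Ω
I = V / R_total = 12.0 / 7.929 = 1.514 A
Voltage across the parallel pair: V_p = I × R_p = 1.514 × 3.229 = 4.887 V
R_b sees V_p directly, so P = V_p² / R_b.
P_R_b = (4.887)² / 3.52 = 6.784 W

6.78 W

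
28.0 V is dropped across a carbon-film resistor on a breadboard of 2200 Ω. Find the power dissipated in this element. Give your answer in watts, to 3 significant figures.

Voltage and resistance are given, so P = V²/R is the one-step route.
P = (28.0 V)² / 2200 Ω = 0.3564 W

0.356 W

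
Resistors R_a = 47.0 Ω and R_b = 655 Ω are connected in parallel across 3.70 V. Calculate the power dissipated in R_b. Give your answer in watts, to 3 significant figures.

0.0209 W

Each parallel branch sees the full supply voltage, so P = V²/R applies directly to the target branch.
P_R_b = V² / R_b = (3.70)² / 655 Ω = 0.02090 W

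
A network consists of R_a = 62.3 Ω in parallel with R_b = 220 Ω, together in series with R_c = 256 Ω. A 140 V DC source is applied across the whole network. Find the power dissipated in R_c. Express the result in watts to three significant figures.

Collapse the R_a‖R_b pair into one equivalent R_p; then R_p and R_c form a series string.
R_p = (62.3×220)/(62.3+220) = 48.55 Ω
R_total = R_p + 256 = 48.55 + 256 = 304.6 Ω
I = V / R_total = 140 / 304.6 = 0.4597 A
R_c carries the full series current, so P = I²R.
P_R_c = (0.4597)² × 256 = 54.10 W

54.1 W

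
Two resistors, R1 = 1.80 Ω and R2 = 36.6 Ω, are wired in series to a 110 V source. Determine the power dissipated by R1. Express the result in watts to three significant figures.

Series elements share the same current, so find I first, then use P = I²R.
R_total = 1.80 + 36.6 = 38.40 Ω
I = V / R_total = 110 / 38.40 = 2.865 A
P_R1 = I² × R1 = (2.865)² × 1.80 = 14.77 W

14.8 W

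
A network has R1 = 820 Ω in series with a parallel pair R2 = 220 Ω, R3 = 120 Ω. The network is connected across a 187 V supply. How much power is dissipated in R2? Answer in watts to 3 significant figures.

1.19 W

Replace R2 and R3 with their parallel equivalent so the circuit becomes R1 in series with R_p.
R_p = (220×120)/(220+120) = 77.65 Ω
R_total = 820 + 77.65 = 897.6 Ω
I = V / R_total = 187 / 897.6 = 0.2083 A
Voltage across the parallel pair: V_p = I × R_p = 0.2083 × 77.65 = 16.18 V
R2 is across V_p, so use P = V²/R for that branch.
P_R2 = (16.18)² / 220 = 1.189 W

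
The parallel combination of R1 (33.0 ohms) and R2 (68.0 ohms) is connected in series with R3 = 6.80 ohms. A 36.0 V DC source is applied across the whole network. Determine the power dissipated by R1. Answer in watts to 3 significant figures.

23.0 W

First find R_p for the parallel pair, then treat R_p + R3 as a series loop.
R_p = (33.0×68.0)/(33.0+68.0) = 22.22 Ω
R_total = R_p + 6.80 = 22.22 + 6.80 = 29.02 Ω
I = V / R_total = 36.0 / 29.02 = 1.241 A
Voltage across the parallel pair: V_p = I × R_p = 1.241 × 22.22 = 27.56 V
Use P = V²/R for R1 with V = V_p.
P_R1 = (27.56)² / 33.0 = 23.02 W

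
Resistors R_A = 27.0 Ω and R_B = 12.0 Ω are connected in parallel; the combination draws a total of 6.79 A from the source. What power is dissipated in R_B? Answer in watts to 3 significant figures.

We need the common branch voltage; get it from I_total × R_eq, then P = V²/R for the branch.
1/R_eq = 1/27.0 + 1/12.0 ⇒ R_eq = 8.308 Ω
V = I_total × R_eq = 6.790 × 8.308 = 56.41 V
P_R_B = V² / R_B = (56.41)² / 12.0 = 265.2 W

265 W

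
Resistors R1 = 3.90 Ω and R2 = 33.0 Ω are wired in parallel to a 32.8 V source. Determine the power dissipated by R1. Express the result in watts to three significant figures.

276 W

Each parallel branch sees the full supply voltage, so P = V²/R applies directly to the target branch.
P_R1 = V² / R1 = (32.8)² / 3.90 Ω = 275.9 W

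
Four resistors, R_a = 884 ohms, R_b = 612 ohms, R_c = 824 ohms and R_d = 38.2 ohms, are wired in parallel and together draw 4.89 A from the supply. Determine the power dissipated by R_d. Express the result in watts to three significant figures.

Parallel branches share V, not I — compute V via R_eq, then use V²/R for the target branch.
1/R_eq = 1/884 + 1/612 + 1/824 + 1/38.2 ⇒ R_eq = 33.16 Ω
V = I_total × R_eq = 4.890 × 33.16 = 162.2 V
P_R_d = V² / R_d = (162.2)² / 38.2 = 688.3 W

688 W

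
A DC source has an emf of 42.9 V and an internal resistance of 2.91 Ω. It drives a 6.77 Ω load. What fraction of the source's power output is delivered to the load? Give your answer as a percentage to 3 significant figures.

Efficiency is P_load / P_total. With a series r and R sharing the same I, P = I²R for each, so η = R/(R+r).
η = R / (R + r) = 6.77 / (6.77 + 2.91) = 0.6994

69.9 %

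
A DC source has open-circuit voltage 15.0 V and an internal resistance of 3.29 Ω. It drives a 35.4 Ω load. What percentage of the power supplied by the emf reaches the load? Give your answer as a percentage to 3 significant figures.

91.5 %

Efficiency is P_load / P_total. With a series r and R sharing the same I, P = I²R for each, so η = R/(R+r).
η = R / (R + r) = 35.4 / (35.4 + 3.29) = 0.9150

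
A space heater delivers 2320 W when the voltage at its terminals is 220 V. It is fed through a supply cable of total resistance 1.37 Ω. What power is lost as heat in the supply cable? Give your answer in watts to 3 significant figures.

152 W

The supply cable is a series resistance carrying the load current; its dissipation is I²R_line.
I = P / V = 2320 / 220 = 10.55 A through the supply cable.
P_line = I² R_line = (10.55)² × 1.37 = 152.4 W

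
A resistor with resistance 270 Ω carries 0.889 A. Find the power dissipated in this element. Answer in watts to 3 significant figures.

The current through and the resistance of the element are both given; use P = I²R.
P = (0.8890 A)² × 270 Ω = 213.4 W

213 W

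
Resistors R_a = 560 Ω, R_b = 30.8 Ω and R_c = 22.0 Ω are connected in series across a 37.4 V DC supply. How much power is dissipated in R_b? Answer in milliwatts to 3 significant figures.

The current is common to all series resistors; compute it, then apply P = I²R for the target.
R_total = 560 + 30.8 + 22.0 = 612.8 Ω
I = V / R_total = 37.4 / 612.8 = 0.06103 A
P_R_b = I² × R_b = (0.06103)² × 30.8 = 0.1147 W

115 mW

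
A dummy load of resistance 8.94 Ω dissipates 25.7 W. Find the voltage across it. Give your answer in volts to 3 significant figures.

15.2 V

Inverting the appropriate power form: V = √(P R).
V = √(25.7 × 8.94) = 15.16 V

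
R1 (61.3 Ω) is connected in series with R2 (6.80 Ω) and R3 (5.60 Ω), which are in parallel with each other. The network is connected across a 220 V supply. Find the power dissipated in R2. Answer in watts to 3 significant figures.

Reduce the parallel pair to R_p first; the network is then a simple series string.
R_p = (6.80×5.60)/(6.80+5.60) = 3.071 Ω
R_total = 61.3 + 3.071 = 64.37 Ω
I = V / R_total = 220 / 64.37 = 3.418 A
Voltage across the parallel pair: V_p = I × R_p = 3.418 × 3.071 = 10.50 V
R2 is across V_p, so use P = V²/R for that branch.
P_R2 = (10.50)² / 6.80 = 16.20 W

16.2 W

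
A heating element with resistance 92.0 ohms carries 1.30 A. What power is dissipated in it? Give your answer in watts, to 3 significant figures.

155 W

Knowing I and R, the power is just I²R — no need to find V first.
P = (1.300 A)² × 92.0 Ω = 155.5 W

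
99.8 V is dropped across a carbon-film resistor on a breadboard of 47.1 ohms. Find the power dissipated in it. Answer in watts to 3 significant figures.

With V across and R both known, P = V²/R gives the dissipation directly.
P = (99.8 V)² / 47.1 Ω = 211.5 W

211 W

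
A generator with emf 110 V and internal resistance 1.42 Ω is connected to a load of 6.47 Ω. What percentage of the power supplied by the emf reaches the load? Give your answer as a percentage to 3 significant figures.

The source delivers εI, of which I²R reaches the load and I²r is lost; since I is common, η = R/(R+r).
η = R / (R + r) = 6.47 / (6.47 + 1.42) = 0.8200

82.0 %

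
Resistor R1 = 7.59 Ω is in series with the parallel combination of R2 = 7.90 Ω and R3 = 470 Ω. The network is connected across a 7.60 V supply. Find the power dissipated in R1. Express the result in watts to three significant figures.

Replace R2 and R3 with their parallel equivalent so the circuit becomes R1 in series with R_p.
R_p = (7.90×470)/(7.90+470) = 7.769 Ω
R_total = 7.59 + 7.769 = 15.36 Ω
I = V / R_total = 7.60 / 15.36 = 0.4948 A
The full supply current passes through R1: P = I²R.
P_R1 = (0.4948)² × 7.59 = 1.858 W

1.86 W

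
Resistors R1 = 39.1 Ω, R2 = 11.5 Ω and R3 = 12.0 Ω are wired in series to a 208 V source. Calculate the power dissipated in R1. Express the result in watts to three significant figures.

In a series string the same current flows through every resistor — find that current, then P = I²R for the one we want.
R_total = 39.1 + 11.5 + 12.0 = 62.60 Ω
I = V / R_total = 208 / 62.60 = 3.323 A
P_R1 = I² × R1 = (3.323)² × 39.1 = 431.7 W

432 W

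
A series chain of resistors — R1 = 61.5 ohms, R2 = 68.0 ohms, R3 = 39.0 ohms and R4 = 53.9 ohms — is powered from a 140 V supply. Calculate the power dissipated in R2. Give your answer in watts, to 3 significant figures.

Since the resistors are in series they all carry the loop current I = V/R_total; the power in any one is I²R.
R_total = 61.5 + 68.0 + 39.0 + 53.9 = 222.4 Ω
I = V / R_total = 140 / 222.4 = 0.6295 A
P_R2 = I² × R2 = (0.6295)² × 68.0 = 26.95 W

26.9 W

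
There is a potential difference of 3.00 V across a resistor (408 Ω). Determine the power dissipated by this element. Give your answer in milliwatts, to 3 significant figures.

With V across and R both known, P = V²/R gives the dissipation directly.
P = (3.00 V)² / 408 Ω = 0.02206 W

22.1 mW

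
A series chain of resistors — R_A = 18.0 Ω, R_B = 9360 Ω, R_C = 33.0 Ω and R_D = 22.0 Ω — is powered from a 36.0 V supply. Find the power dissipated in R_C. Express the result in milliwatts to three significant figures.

The current is common to all series resistors; compute it, then apply P = I²R for the target.
R_total = 18.0 + 9360 + 33.0 + 22.0 = 9433 Ω
I = V / R_total = 36.0 / 9433 = 0.003816 A
P_R_C = I² × R_C = (0.003816)² × 33.0 = 0.0004806 W

0.481 mW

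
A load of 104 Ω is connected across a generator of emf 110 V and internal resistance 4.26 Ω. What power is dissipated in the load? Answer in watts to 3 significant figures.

107 W

With r and R in series, I = ε/(r+R); the load dissipates I²R.
I = ε / (r + R) = 110 / (4.26 + 104) = 1.016 A
P_load = I² R = (1.016)² × 104 = 107.4 W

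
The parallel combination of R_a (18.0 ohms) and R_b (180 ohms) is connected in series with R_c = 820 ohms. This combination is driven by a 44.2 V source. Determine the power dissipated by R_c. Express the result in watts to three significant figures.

Collapse the R_a‖R_b pair into one equivalent R_p; then R_p and R_c form a series string.
R_p = (18.0×180)/(18.0+180) = 16.36 Ω
R_total = R_p + 820 = 16.36 + 820 = 836.4 Ω
I = V / R_total = 44.2 / 836.4 = 0.05285 A
All the supply current flows through R_c; use P = I²R_c.
P_R_c = (0.05285)² × 820 = 2.290 W

2.29 W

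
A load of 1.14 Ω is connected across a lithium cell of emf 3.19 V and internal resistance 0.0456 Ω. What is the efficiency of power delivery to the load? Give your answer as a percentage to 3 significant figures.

Both r and R carry the same current, so the power split is just the resistance split: η = R/(R+r).
η = R / (R + r) = 1.14 / (1.14 + 0.0456) = 0.9615

96.2 %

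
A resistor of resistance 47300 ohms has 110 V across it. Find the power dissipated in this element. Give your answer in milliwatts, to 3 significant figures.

Voltage and resistance are given, so P = V²/R is the one-step route.
P = (110 V)² / 47300 Ω = 0.2558 W

256 mW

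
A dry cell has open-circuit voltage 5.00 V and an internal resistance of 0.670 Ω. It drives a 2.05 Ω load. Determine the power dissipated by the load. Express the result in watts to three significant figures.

The internal resistance and the load are in series, so the same I flows through both; get I from ε/(r+R), then I²R for the load.
I = ε / (r + R) = 5.00 / (0.670 + 2.05) = 1.838 A
P_load = I² R = (1.838)² × 2.05 = 6.927 W

6.93 W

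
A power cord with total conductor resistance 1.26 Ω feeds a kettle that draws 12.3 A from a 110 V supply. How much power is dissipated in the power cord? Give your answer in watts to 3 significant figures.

The power cord and load are in series, so the same current flows in both; the loss is I²R_line.
The power cord carries the full 12.3 A.
P_line = I² R_line = (12.30)² × 1.26 = 190.6 W

191 W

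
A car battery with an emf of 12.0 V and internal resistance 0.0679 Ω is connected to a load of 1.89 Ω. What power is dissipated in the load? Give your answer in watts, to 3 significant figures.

Find the circuit current first, then P = I²R for the load (series elements share I).
I = ε / (r + R) = 12.0 / (0.0679 + 1.89) = 6.129 A
P_load = I² R = (6.129)² × 1.89 = 71.00 W

71.0 W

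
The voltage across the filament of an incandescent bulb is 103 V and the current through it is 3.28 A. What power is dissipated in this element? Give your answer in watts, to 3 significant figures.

338 W

Since both terminal voltage and current are stated, P = V I gives the power in one step.
P = 103 V × 3.280 A = 337.8 W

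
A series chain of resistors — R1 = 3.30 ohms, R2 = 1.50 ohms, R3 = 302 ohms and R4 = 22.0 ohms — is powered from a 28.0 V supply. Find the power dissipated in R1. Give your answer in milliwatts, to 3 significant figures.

23.9 mW

In a series string the same current flows through every resistor — find that current, then P = I²R for the one we want.
R_total = 3.30 + 1.50 + 302 + 22.0 = 328.8 Ω
I = V / R_total = 28.0 / 328.8 = 0.08516 A
P_R1 = I² × R1 = (0.08516)² × 3.30 = 0.02393 W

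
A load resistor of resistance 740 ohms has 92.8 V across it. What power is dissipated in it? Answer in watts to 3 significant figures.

We know the drop across the element and its resistance — P = V²/R, one step.
P = (92.8 V)² / 740 Ω = 11.64 W

11.6 W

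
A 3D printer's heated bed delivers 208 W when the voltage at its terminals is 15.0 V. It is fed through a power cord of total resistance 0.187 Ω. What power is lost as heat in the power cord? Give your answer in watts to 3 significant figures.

36.0 W

The power cord and load are in series, so the same current flows in both; the loss is I²R_line.
I = P / V = 208 / 15.0 = 13.87 A through the power cord.
P_line = I² R_line = (13.87)² × 0.187 = 35.96 W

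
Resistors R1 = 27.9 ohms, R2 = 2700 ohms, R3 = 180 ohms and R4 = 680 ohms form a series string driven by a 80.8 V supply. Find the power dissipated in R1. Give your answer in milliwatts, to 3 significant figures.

Every series element carries the same I. Get I from the total resistance, then P = I² × R1.
R_total = 27.9 + 2700 + 180 + 680 = 3588 Ω
I = V / R_total = 80.8 / 3588 = 0.02252 A
P_R1 = I² × R1 = (0.02252)² × 27.9 = 0.01415 W

14.1 mW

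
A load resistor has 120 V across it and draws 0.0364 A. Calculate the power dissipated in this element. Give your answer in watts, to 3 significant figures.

With V and I both given, power follows immediately from P = V I.
P = 120 V × 0.03640 A = 4.368 W

4.37 W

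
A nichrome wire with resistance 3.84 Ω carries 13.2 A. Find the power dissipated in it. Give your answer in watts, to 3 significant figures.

669 W

With I and R stated, P = I²R applies in one step.
P = (13.20 A)² × 3.84 Ω = 669.1 W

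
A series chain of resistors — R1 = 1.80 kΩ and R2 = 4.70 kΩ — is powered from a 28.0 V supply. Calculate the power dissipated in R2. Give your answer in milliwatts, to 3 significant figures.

87.2 mW

In a series string the same current flows through every resistor — find that current, then P = I²R for the one we want.
R_total = (1.80 + 4.70) kΩ = 6500 Ω
I = V / R_total = 28.0 / 6500 = 0.004308 A
P_R2 = I² × R2 = (0.004308)² × 4700 = 0.08721 W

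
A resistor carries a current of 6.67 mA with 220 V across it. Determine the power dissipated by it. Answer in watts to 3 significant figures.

V and I are known directly — P = V I, no intermediate step needed.
P = 220 V × 0.006670 A = 1.467 W

1.47 W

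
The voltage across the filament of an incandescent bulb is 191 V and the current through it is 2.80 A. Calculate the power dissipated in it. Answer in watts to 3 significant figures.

V and I are known directly — P = V I, no intermediate step needed.
P = 191 V × 2.800 A = 534.8 W

535 W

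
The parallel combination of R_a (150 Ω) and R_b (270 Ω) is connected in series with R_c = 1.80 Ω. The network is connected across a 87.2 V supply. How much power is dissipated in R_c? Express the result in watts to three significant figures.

1.42 W

Collapse the R_a‖R_b pair into one equivalent R_p; then R_p and R_c form a series string.
R_p = (150×270)/(150+270) = 96.43 Ω
R_total = R_p + 1.80 = 96.43 + 1.80 = 98.23 Ω
I = V / R_total = 87.2 / 98.23 = 0.8877 A
R_c is the series element, so its power is I²R.
P_R_c = (0.8877)² × 1.80 = 1.419 W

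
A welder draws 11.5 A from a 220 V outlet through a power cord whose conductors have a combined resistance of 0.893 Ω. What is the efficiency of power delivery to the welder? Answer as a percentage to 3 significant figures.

95.3 %

The power cord carries the full 11.5 A.
P_line = I² R_line = (11.50)² × 0.893 = 118.1 W
P_source = V I = 220 × 11.50 = 2530 W; P_load = 2412 W
η = P_load / P_source = 2412 / 2530 = 0.9533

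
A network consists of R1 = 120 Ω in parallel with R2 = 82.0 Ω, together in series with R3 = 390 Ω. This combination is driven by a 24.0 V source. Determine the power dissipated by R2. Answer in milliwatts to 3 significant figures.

Reduce the parallel combination to a single R_p; the circuit then becomes R_p in series with the remaining resistor.
R_p = (120×82.0)/(120+82.0) = 48.71 Ω
R_total = R_p + 390 = 48.71 + 390 = 438.7 Ω
I = V / R_total = 24.0 / 438.7 = 0.05471 A
Voltage across the parallel pair: V_p = I × R_p = 0.05471 × 48.71 = 2.665 V
Use P = V²/R for R2 with V = V_p.
P_R2 = (2.665)² / 82.0 = 0.08660 W

86.6 mW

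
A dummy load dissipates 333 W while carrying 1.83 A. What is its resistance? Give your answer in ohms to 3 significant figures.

99.4 Ω

The two known quantities fix the third via R = P / I².
R = 333 / (1.830)² = 99.44 Ω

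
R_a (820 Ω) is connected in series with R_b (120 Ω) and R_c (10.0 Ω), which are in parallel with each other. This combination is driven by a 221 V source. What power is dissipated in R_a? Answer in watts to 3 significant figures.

First combine the parallel branches into one equivalent R_p, then R_a + R_p is a series pair.
R_p = (120×10.0)/(120+10.0) = 9.231 Ω
R_total = 820 + 9.231 = 829.2 Ω
I = V / R_total = 221 / 829.2 = 0.2665 A
R_a carries the full series current, so P = I²R.
P_R_a = (0.2665)² × 820 = 58.24 W

58.2 W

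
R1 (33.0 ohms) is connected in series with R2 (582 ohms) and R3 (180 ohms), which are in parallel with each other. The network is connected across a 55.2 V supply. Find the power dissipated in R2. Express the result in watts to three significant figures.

First combine the parallel branches into one equivalent R_p, then R1 + R_p is a series pair.
R_p = (582×180)/(582+180) = 137.5 Ω
R_total = 33.0 + 137.5 = 170.5 Ω
I = V / R_total = 55.2 / 170.5 = 0.3238 A
Voltage across the parallel pair: V_p = I × R_p = 0.3238 × 137.5 = 44.51 V
R2 sees V_p directly, so P = V_p² / R2.
P_R2 = (44.51)² / 582 = 3.405 W

3.40 W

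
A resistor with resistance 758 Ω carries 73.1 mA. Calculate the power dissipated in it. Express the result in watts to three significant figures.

4.05 W

With I and R stated, P = I²R applies in one step.
P = (0.07310 A)² × 758 Ω = 4.050 W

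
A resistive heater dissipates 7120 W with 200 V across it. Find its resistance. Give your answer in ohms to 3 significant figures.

Inverting the appropriate power form: R = V² / P.
R = (200)² / 7120 = 5.618 Ω

5.62 Ω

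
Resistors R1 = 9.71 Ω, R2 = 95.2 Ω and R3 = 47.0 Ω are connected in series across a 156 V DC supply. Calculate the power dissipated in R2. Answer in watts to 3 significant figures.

The current is common to all series resistors; compute it, then apply P = I²R for the target.
R_total = 9.71 + 95.2 + 47.0 = 151.9 Ω
I = V / R_total = 156 / 151.9 = 1.027 A
P_R2 = I² × R2 = (1.027)² × 95.2 = 100.4 W

100 W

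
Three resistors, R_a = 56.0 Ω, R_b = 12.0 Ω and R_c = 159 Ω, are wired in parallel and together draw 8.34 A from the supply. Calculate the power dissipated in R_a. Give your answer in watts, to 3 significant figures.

108 W

Only the total current is stated, so first find the parallel equivalent to get the voltage across the combination.
1/R_eq = 1/56.0 + 1/12.0 + 1/159 ⇒ R_eq = 9.304 Ω
V = I_total × R_eq = 8.340 × 9.304 = 77.60 V
P_R_a = V² / R_a = (77.60)² / 56.0 = 107.5 W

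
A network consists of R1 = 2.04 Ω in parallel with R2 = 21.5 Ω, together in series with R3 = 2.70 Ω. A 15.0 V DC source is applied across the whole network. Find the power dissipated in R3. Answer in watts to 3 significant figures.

29.2 W

First find R_p for the parallel pair, then treat R_p + R3 as a series loop.
R_p = (2.04×21.5)/(2.04+21.5) = 1.863 Ω
R_total = R_p + 2.70 = 1.863 + 2.70 = 4.563 Ω
I = V / R_total = 15.0 / 4.563 = 3.287 A
All the supply current flows through R3; use P = I²R3.
P_R3 = (3.287)² × 2.70 = 29.17 W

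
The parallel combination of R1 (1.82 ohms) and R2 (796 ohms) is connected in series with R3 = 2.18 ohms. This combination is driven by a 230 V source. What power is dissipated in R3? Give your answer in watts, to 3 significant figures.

First find R_p for the parallel pair, then treat R_p + R3 as a series loop.
R_p = (1.82×796)/(1.82+796) = 1.816 Ω
R_total = R_p + 2.18 = 1.816 + 2.18 = 3.996 Ω
I = V / R_total = 230 / 3.996 = 57.56 A
R3 is the series element, so its power is I²R.
P_R3 = (57.56)² × 2.18 = 7223 W

7220 W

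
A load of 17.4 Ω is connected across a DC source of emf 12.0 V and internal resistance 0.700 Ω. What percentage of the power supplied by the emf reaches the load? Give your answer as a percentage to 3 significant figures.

The source delivers εI, of which I²R reaches the load and I²r is lost; since I is common, η = R/(R+r).
η = R / (R + r) = 17.4 / (17.4 + 0.700) = 0.9613

96.1 %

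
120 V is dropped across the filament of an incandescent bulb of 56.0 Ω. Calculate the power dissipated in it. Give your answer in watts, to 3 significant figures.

257 W

With V across and R both known, P = V²/R gives the dissipation directly.
P = (120 V)² / 56.0 Ω = 257.1 W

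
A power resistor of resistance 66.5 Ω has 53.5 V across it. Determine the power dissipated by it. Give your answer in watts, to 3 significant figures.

43.0 W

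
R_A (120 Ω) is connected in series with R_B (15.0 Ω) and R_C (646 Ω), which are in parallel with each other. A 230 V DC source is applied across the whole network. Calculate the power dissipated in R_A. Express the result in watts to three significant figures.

350 W

Collapse R_B‖R_C to a single equivalent, reducing the network to two series elements.
R_p = (15.0×646)/(15.0+646) = 14.66 Ω
R_total = 120 + 14.66 = 134.7 Ω
I = V / R_total = 230 / 134.7 = 1.708 A
R_A carries the full series current, so P = I²R.
P_R_A = (1.708)² × 120 = 350.1 W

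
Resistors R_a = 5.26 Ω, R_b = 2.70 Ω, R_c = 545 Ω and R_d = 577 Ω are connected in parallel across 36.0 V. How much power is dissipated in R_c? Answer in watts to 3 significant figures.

2.38 W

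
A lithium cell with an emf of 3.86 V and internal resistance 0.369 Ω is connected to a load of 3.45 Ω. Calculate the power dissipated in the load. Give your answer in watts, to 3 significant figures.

3.52 W

The internal resistance and the load are in series, so the same I flows through both; get I from ε/(r+R), then I²R for the load.
I = ε / (r + R) = 3.86 / (0.369 + 3.45) = 1.011 A
P_load = I² R = (1.011)² × 3.45 = 3.524 W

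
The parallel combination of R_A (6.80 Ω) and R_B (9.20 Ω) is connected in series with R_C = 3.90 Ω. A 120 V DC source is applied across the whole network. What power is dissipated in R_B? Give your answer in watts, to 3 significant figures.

392 W

Collapse the R_A‖R_B pair into one equivalent R_p; then R_p and R_C form a series string.
R_p = (6.80×9.20)/(6.80+9.20) = 3.910 Ω
R_total = R_p + 3.90 = 3.910 + 3.90 = 7.810 Ω
I = V / R_total = 120 / 7.810 = 15.36 A
Voltage across the parallel pair: V_p = I × R_p = 15.36 × 3.910 = 60.08 V
Use P = V²/R for R_B with V = V_p.
P_R_B = (60.08)² / 9.20 = 392.3 W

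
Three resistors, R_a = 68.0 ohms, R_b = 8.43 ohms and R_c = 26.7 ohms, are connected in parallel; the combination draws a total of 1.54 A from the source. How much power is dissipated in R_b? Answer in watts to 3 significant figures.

9.65 W

We need the common branch voltage; get it from I_total × R_eq, then P = V²/R for the branch.
1/R_eq = 1/68.0 + 1/8.43 + 1/26.7 ⇒ R_eq = 5.855 Ω
V = I_total × R_eq = 1.540 × 5.855 = 9.017 V
P_R_b = V² / R_b = (9.017)² / 8.43 = 9.645 W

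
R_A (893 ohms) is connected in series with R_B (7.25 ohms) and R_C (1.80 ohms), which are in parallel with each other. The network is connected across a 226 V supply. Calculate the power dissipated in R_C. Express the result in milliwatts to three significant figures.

Reduce the parallel pair to R_p first; the network is then a simple series string.
R_p = (7.25×1.80)/(7.25+1.80) = 1.442 Ω
R_total = 893 + 1.442 = 894.4 Ω
I = V / R_total = 226 / 894.4 = 0.2527 A
Voltage across the parallel pair: V_p = I × R_p = 0.2527 × 1.442 = 0.3643 V
R_C is across V_p, so use P = V²/R for that branch.
P_R_C = (0.3643)² / 1.80 = 0.07375 W

73.8 mW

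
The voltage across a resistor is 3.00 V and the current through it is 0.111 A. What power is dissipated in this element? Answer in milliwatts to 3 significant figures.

333 mW

Since both terminal voltage and current are stated, P = V I gives the power in one step.
P = 3.00 V × 0.1110 A = 0.3330 W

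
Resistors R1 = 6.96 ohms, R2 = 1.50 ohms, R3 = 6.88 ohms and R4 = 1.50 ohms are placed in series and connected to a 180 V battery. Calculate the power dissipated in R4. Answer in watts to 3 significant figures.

171 W

Every series element carries the same I. Get I from the total resistance, then P = I² × R4.
R_total = 6.96 + 1.50 + 6.88 + 1.50 = 16.84 Ω
I = V / R_total = 180 / 16.84 = 10.69 A
P_R4 = I² × R4 = (10.69)² × 1.50 = 171.4 W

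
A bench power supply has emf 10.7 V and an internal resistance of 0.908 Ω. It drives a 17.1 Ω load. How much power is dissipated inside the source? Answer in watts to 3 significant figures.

The internal resistance carries the same current as the load; P_int = I²r.
I = ε / (r + R) = 10.7 / (0.908 + 17.1) = 0.5942 A
P_int = I² r = (0.5942)² × 0.908 = 0.3206 W

0.321 W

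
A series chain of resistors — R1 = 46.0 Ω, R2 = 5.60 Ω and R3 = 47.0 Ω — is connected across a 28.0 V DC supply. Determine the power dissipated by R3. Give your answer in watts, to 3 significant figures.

3.79 W

Series elements share the same current, so find I first, then use P = I²R.
R_total = 46.0 + 5.60 + 47.0 = 98.60 Ω
I = V / R_total = 28.0 / 98.60 = 0.2840 A
P_R3 = I² × R3 = (0.2840)² × 47.0 = 3.790 W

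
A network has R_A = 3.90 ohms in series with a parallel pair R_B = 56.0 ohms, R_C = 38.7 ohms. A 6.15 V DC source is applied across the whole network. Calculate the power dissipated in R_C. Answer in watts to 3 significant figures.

Reduce the parallel pair to R_p first; the network is then a simple series string.
R_p = (56.0×38.7)/(56.0+38.7) = 22.88 Ω
R_total = 3.90 + 22.88 = 26.78 Ω
I = V / R_total = 6.15 / 26.78 = 0.2296 A
Voltage across the parallel pair: V_p = I × R_p = 0.2296 × 22.88 = 5.255 V
R_C is across V_p, so use P = V²/R for that branch.
P_R_C = (5.255)² / 38.7 = 0.7134 W

0.713 W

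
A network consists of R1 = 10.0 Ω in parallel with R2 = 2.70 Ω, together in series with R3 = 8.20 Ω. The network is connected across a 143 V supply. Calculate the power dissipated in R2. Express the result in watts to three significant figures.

Combine R1 and R2 into their parallel equivalent first, reducing the network to two series resistors.
R_p = (10.0×2.70)/(10.0+2.70) = 2.126 Ω
R_total = R_p + 8.20 = 2.126 + 8.20 = 10.33 Ω
I = V / R_total = 143 / 10.33 = 13.85 A
Voltage across the parallel pair: V_p = I × R_p = 13.85 × 2.126 = 29.44 V
Use P = V²/R for R2 with V = V_p.
P_R2 = (29.44)² / 2.70 = 321.0 W

321 W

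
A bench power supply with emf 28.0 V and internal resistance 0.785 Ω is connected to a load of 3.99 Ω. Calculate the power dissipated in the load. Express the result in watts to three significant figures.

Find the circuit current first, then P = I²R for the load (series elements share I).
I = ε / (r + R) = 28.0 / (0.785 + 3.99) = 5.864 A
P_load = I² R = (5.864)² × 3.99 = 137.2 W

137 W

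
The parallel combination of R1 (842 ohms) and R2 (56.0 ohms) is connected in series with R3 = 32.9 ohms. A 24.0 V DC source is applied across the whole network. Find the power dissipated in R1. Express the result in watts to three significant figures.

Combine R1 and R2 into their parallel equivalent first, reducing the network to two series resistors.
R_p = (842×56.0)/(842+56.0) = 52.51 Ω
R_total = R_p + 32.9 = 52.51 + 32.9 = 85.41 Ω
I = V / R_total = 24.0 / 85.41 = 0.2810 A
Voltage across the parallel pair: V_p = I × R_p = 0.2810 × 52.51 = 14.75 V
Use P = V²/R for R1 with V = V_p.
P_R1 = (14.75)² / 842 = 0.2586 W

0.259 W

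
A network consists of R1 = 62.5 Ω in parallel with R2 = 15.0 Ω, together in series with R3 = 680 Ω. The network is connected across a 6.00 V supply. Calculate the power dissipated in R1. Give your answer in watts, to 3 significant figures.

0.000176 W

Collapse the R1‖R2 pair into one equivalent R_p; then R_p and R3 form a series string.
R_p = (62.5×15.0)/(62.5+15.0) = 12.10 Ω
R_total = R_p + 680 = 12.10 + 680 = 692.1 Ω
I = V / R_total = 6.00 / 692.1 = 0.008669 A
Voltage across the parallel pair: V_p = I × R_p = 0.008669 × 12.10 = 0.1049 V
R1 sits across V_p; its power is V_p²/R.
P_R1 = (0.1049)² / 62.5 = 0.0001760 W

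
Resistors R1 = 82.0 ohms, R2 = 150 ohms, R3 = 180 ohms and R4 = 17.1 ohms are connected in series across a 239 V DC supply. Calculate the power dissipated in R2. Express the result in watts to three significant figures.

The current is common to all series resistors; compute it, then apply P = I²R for the target.
R_total = 82.0 + 150 + 180 + 17.1 = 429.1 Ω
I = V / R_total = 239 / 429.1 = 0.5570 A
P_R2 = I² × R2 = (0.5570)² × 150 = 46.53 W

46.5 W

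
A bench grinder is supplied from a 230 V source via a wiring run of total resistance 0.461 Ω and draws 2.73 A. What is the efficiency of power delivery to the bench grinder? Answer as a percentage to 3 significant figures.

99.5 %

The wiring run carries the full 2.73 A.
P_line = I² R_line = (2.730)² × 0.461 = 3.436 W
P_source = V I = 230 × 2.730 = 627.9 W; P_load = 624.5 W
η = P_load / P_source = 624.5 / 627.9 = 0.9945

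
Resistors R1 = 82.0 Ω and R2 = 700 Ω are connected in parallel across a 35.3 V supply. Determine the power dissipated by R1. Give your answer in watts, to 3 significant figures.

15.2 W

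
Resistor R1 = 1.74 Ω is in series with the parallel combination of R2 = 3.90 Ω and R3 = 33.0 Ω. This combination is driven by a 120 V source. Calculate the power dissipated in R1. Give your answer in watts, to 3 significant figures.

Replace R2 and R3 with their parallel equivalent so the circuit becomes R1 in series with R_p.
R_p = (3.90×33.0)/(3.90+33.0) = 3.488 Ω
R_total = 1.74 + 3.488 = 5.228 Ω
I = V / R_total = 120 / 5.228 = 22.95 A
R1 is in the main series path, so its power is I²R1.
P_R1 = (22.95)² × 1.74 = 916.8 W

917 W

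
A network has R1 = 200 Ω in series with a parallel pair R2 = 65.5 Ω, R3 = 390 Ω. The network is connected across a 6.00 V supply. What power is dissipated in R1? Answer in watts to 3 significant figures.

0.110 W

Collapse R2‖R3 to a single equivalent, reducing the network to two series elements.
R_p = (65.5×390)/(65.5+390) = 56.08 Ω
R_total = 200 + 56.08 = 256.1 Ω
I = V / R_total = 6.00 / 256.1 = 0.02343 A
R1 carries the full series current, so P = I²R.
P_R1 = (0.02343)² × 200 = 0.1098 W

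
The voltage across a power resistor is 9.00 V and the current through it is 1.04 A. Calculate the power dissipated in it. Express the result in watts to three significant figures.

9.36 W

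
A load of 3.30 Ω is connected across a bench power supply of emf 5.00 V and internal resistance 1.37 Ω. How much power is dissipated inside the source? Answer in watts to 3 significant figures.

1.57 W

Internal loss is I²r, with I set by the total series resistance r+R.
I = ε / (r + R) = 5.00 / (1.37 + 3.30) = 1.071 A
P_int = I² r = (1.071)² × 1.37 = 1.570 W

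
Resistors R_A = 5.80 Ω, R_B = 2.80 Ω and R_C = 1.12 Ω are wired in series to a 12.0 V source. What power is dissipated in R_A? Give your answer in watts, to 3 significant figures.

Since the resistors are in series they all carry the loop current I = V/R_total; the power in any one is I²R.
R_total = 5.80 + 2.80 + 1.12 = 9.720 Ω
I = V / R_total = 12.0 / 9.720 = 1.235 A
P_R_A = I² × R_A = (1.235)² × 5.80 = 8.840 W

8.84 W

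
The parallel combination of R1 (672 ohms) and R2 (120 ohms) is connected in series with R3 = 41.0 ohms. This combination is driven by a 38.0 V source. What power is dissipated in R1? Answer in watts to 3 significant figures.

First find R_p for the parallel pair, then treat R_p + R3 as a series loop.
R_p = (672×120)/(672+120) = 101.8 Ω
R_total = R_p + 41.0 = 101.8 + 41.0 = 142.8 Ω
I = V / R_total = 38.0 / 142.8 = 0.2661 A
Voltage across the parallel pair: V_p = I × R_p = 0.2661 × 101.8 = 27.09 V
R1 has V_p across it, so P = V_p²/R1.
P_R1 = (27.09)² / 672 = 1.092 W

1.09 W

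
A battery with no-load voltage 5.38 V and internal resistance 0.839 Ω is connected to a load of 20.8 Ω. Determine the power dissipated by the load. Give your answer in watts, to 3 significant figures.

Load and internal resistance form a series loop — compute the loop current, then the load power via I²R.
I = ε / (r + R) = 5.38 / (0.839 + 20.8) = 0.2486 A
P_load = I² R = (0.2486)² × 20.8 = 1.286 W

1.29 W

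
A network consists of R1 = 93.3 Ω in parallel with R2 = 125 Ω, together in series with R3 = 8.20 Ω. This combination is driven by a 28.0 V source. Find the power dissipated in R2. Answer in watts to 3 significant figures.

Combine R1 and R2 into their parallel equivalent first, reducing the network to two series resistors.
R_p = (93.3×125)/(93.3+125) = 53.42 Ω
R_total = R_p + 8.20 = 53.42 + 8.20 = 61.62 Ω
I = V / R_total = 28.0 / 61.62 = 0.4544 A
Voltage across the parallel pair: V_p = I × R_p = 0.4544 × 53.42 = 24.27 V
R2 sits across V_p; its power is V_p²/R.
P_R2 = (24.27)² / 125 = 4.714 W

4.71 W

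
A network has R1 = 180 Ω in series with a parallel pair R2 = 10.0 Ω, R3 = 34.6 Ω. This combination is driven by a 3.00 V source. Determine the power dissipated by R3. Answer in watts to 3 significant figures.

Replace R2 and R3 with their parallel equivalent so the circuit becomes R1 in series with R_p.
R_p = (10.0×34.6)/(10.0+34.6) = 7.758 Ω
R_total = 180 + 7.758 = 187.8 Ω
I = V / R_total = 3.00 / 187.8 = 0.01598 A
Voltage across the parallel pair: V_p = I × R_p = 0.01598 × 7.758 = 0.1240 V
With V_p across R3, its power is V_p²/R3.
P_R3 = (0.1240)² / 34.6 = 0.0004441 W

0.000444 W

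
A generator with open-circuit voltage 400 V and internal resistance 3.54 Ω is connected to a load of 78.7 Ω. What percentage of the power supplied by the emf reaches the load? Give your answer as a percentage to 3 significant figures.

Efficiency is P_load / P_total. With a series r and R sharing the same I, P = I²R for each, so η = R/(R+r).
η = R / (R + r) = 78.7 / (78.7 + 3.54) = 0.9570

95.7 %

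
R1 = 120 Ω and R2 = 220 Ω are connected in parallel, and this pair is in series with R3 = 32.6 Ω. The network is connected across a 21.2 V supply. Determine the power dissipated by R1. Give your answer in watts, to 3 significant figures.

1.86 W

First find R_p for the parallel pair, then treat R_p + R3 as a series loop.
R_p = (120×220)/(120+220) = 77.65 Ω
R_total = R_p + 32.6 = 77.65 + 32.6 = 110.2 Ω
I = V / R_total = 21.2 / 110.2 = 0.1923 A
Voltage across the parallel pair: V_p = I × R_p = 0.1923 × 77.65 = 14.93 V
Use P = V²/R for R1 with V = V_p.
P_R1 = (14.93)² / 120 = 1.858 W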